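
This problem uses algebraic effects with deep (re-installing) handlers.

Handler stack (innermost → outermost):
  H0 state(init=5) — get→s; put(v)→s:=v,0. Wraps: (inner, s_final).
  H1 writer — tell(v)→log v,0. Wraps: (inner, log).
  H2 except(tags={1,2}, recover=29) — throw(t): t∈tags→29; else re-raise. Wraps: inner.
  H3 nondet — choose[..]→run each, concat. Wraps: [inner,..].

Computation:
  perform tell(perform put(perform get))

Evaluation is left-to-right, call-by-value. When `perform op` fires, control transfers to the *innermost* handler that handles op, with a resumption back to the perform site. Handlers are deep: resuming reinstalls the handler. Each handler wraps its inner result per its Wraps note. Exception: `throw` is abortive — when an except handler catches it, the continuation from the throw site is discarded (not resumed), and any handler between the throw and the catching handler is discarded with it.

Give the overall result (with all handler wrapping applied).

Working:
get @ H0 ⇒ 5
put(5) @ H0 ⇒ s:=5
tell(0) @ H1 ⇒ log+=0
H0 returns (0, 5)
H1 returns ((0, 5), (0))
H2 returns ((0, 5), (0))
H3 returns [((0, 5), (0))]
= [((0, 5), (0))]

Answer: [((0, 5), (0))]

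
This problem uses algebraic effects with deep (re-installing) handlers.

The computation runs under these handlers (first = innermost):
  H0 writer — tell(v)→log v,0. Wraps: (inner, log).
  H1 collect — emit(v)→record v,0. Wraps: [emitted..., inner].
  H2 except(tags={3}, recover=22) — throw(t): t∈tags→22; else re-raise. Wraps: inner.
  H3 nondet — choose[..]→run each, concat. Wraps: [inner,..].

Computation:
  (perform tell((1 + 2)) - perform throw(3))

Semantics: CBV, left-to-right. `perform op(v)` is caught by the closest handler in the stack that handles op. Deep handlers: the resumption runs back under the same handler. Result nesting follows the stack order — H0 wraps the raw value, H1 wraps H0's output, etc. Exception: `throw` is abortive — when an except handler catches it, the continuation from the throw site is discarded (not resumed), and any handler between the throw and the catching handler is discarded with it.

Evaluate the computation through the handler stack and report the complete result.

Evaluation trace:
tell(3) @ H0 ⇒ log+=3
throw(3) @ H2 caught ⇒ 22
H3 returns [22]
= [22]

Answer: [22]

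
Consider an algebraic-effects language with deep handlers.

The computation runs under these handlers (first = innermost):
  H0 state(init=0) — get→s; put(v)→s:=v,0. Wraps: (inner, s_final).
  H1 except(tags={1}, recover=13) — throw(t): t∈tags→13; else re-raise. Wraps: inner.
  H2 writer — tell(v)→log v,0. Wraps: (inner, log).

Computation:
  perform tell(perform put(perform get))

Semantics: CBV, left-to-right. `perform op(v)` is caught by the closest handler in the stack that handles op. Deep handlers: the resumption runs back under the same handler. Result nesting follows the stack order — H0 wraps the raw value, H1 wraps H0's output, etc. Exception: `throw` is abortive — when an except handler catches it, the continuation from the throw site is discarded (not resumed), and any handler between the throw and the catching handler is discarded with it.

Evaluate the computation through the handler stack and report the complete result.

Answer: ((0, 0), (0))

Evaluation trace:
get @ H0 ⇒ 0
put(0) @ H0 ⇒ s:=0
tell(0) @ H2 ⇒ log+=0
H0 returns (0, 0)
H1 returns (0, 0)
H2 returns ((0, 0), (0))
= ((0, 0), (0))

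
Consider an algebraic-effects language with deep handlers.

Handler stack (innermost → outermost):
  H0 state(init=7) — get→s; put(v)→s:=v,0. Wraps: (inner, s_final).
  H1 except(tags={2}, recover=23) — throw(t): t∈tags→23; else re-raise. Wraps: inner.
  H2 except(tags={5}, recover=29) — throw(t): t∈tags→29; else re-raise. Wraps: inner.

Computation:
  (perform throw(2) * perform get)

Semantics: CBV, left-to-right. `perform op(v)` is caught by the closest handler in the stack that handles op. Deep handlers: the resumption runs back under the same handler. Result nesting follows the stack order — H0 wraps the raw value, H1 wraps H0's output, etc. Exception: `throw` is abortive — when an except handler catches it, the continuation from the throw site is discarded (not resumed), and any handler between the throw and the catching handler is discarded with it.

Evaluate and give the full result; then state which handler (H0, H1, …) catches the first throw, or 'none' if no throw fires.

Step-by-step:
throw(2) @ H1 caught ⇒ 23
H2 returns 23
= 23

Answer: 23 ; first throw caught by: H1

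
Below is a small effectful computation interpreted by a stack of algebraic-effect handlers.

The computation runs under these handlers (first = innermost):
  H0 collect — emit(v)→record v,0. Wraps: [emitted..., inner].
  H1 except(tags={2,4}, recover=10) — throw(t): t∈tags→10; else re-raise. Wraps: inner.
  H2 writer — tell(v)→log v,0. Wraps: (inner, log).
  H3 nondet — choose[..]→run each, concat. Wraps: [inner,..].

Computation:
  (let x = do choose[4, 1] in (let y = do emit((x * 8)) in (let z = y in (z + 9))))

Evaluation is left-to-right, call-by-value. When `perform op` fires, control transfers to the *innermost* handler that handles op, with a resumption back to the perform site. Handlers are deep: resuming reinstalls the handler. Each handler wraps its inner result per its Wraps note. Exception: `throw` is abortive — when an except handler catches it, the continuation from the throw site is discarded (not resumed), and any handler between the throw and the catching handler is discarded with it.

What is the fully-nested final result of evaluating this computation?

Step-by-step:
choose[4, 1] @ H3
  branch[0] choose=4:
    emit(32) @ H0 ⇒ out+=32
    H0 returns [32, 9]
    H1 returns [32, 9]
    H2 returns ([32, 9], ())
    H3 returns [([32, 9], ())]
  branch[1] choose=1:
    emit(8) @ H0 ⇒ out+=8
    H0 returns [8, 9]
    H1 returns [8, 9]
    H2 returns ([8, 9], ())
    H3 returns [([8, 9], ())]
= [([32, 9], ()), ([8, 9], ())]

Answer: [([32, 9], ()), ([8, 9], ())]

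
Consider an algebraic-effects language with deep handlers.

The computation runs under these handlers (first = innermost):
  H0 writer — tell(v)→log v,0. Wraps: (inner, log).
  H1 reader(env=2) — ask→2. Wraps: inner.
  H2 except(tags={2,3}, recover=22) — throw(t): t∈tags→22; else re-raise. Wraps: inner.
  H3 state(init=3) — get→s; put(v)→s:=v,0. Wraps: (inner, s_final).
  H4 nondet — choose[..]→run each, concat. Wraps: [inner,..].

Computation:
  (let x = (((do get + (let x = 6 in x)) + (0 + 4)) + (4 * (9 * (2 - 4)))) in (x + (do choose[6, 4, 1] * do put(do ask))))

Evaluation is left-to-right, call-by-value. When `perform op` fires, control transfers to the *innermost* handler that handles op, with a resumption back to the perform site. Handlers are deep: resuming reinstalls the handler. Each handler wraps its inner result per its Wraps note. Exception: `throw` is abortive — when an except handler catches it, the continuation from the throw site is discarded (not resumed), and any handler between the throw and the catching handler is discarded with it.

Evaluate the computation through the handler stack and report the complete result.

Answer: [((-59, ()), 2), ((-59, ()), 2), ((-59, ()), 2)]

Evaluation trace:
get @ H3 ⇒ 3
choose[6, 4, 1] @ H4
  branch[0] choose=6:
    ask @ H1 ⇒ 2
    put(2) @ H3 ⇒ s:=2
    H0 returns (-59, ())
    H1 returns (-59, ())
    H2 returns (-59, ())
    H3 returns ((-59, ()), 2)
    H4 returns [((-59, ()), 2)]
  branch[1] choose=4:
    ask @ H1 ⇒ 2
    put(2) @ H3 ⇒ s:=2
    H0 returns (-59, ())
    H1 returns (-59, ())
    H2 returns (-59, ())
    H3 returns ((-59, ()), 2)
    H4 returns [((-59, ()), 2)]
  branch[2] choose=1:
    ask @ H1 ⇒ 2
    put(2) @ H3 ⇒ s:=2
    H0 returns (-59, ())
    H1 returns (-59, ())
    H2 returns (-59, ())
    H3 returns ((-59, ()), 2)
    H4 returns [((-59, ()), 2)]
= [((-59, ()), 2), ((-59, ()), 2), ((-59, ()), 2)]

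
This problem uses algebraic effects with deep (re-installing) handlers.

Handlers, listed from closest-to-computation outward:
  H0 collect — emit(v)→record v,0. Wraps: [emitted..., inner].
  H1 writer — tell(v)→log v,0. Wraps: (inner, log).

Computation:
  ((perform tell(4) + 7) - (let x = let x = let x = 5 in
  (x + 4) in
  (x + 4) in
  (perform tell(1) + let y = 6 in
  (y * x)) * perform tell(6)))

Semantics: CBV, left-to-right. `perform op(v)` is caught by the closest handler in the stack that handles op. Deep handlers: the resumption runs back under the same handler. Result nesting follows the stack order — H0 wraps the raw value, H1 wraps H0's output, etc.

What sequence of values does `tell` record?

Answer: (4, 1, 6)

Evaluation trace:
tell(4) @ H1 ⇒ log+=4
tell(1) @ H1 ⇒ log+=1
tell(6) @ H1 ⇒ log+=6
H0 returns [7]
H1 returns ([7], (4, 1, 6))
= ([7], (4, 1, 6))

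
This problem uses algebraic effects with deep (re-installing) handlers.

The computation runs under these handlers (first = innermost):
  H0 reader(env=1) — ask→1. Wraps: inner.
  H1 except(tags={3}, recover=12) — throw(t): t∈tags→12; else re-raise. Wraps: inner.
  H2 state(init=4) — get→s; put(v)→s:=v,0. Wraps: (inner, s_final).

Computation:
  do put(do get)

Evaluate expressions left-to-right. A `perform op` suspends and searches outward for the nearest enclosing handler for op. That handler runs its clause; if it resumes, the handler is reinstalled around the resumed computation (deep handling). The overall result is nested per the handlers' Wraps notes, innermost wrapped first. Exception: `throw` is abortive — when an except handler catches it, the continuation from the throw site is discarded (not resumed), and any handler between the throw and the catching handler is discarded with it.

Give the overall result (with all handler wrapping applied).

Evaluation trace:
get @ H2 ⇒ 4
put(4) @ H2 ⇒ s:=4
H0 returns 0
H1 returns 0
H2 returns (0, 4)
= (0, 4)

Answer: (0, 4)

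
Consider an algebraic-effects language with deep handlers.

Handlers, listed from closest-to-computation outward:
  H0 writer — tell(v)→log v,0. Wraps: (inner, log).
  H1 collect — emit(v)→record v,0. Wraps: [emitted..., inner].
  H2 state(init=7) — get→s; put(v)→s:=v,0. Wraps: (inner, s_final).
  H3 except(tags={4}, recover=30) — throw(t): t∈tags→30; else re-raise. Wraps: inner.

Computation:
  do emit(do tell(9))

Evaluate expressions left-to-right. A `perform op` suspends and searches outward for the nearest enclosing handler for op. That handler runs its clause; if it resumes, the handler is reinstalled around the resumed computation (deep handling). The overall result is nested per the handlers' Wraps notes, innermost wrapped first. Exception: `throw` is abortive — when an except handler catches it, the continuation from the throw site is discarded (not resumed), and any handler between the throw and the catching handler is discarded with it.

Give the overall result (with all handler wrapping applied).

Working:
tell(9) @ H0 ⇒ log+=9
emit(0) @ H1 ⇒ out+=0
H0 returns (0, (9))
H1 returns [0, (0, (9))]
H2 returns ([0, (0, (9))], 7)
H3 returns ([0, (0, (9))], 7)
= ([0, (0, (9))], 7)

Answer: ([0, (0, (9))], 7)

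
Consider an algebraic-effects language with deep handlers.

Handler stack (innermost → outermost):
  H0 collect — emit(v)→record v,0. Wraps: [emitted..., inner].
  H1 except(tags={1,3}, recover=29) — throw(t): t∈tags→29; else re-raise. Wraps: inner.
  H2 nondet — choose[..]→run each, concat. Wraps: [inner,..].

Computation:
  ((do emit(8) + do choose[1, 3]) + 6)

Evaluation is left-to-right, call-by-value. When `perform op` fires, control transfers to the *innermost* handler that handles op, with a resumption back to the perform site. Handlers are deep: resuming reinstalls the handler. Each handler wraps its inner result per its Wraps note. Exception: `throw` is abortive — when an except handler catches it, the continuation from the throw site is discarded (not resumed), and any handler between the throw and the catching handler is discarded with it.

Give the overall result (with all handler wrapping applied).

Working:
emit(8) @ H0 ⇒ out+=8
choose[1, 3] @ H2
  branch[0] choose=1:
    H0 returns [8, 7]
    H1 returns [8, 7]
    H2 returns [[8, 7]]
  branch[1] choose=3:
    H0 returns [8, 9]
    H1 returns [8, 9]
    H2 returns [[8, 9]]
= [[8, 7], [8, 9]]

Answer: [[8, 7], [8, 9]]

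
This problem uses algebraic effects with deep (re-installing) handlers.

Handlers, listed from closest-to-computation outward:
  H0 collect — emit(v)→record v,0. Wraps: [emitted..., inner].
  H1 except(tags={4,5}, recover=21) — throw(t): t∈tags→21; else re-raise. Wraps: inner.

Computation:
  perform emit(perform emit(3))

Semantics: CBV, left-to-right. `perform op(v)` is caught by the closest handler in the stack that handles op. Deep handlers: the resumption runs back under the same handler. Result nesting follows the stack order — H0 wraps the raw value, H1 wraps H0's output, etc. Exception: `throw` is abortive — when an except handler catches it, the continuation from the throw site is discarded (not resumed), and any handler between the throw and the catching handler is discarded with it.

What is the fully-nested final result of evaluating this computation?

Answer: [3, 0, 0]

Step-by-step:
emit(3) @ H0 ⇒ out+=3
emit(0) @ H0 ⇒ out+=0
H0 returns [3, 0, 0]
H1 returns [3, 0, 0]
= [3, 0, 0]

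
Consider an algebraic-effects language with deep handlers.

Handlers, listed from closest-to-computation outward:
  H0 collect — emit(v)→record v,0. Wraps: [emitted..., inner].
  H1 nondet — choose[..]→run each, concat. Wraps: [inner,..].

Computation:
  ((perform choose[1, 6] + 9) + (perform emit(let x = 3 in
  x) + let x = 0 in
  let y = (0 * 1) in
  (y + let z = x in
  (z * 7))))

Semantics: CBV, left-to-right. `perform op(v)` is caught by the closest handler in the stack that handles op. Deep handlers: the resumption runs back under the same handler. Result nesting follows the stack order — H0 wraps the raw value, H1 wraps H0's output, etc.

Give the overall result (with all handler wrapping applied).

Answer: [[3, 10], [3, 15]]

Working:
choose[1, 6] @ H1
  branch[0] choose=1:
    emit(3) @ H0 ⇒ out+=3
    H0 returns [3, 10]
    H1 returns [[3, 10]]
  branch[1] choose=6:
    emit(3) @ H0 ⇒ out+=3
    H0 returns [3, 15]
    H1 returns [[3, 15]]
= [[3, 10], [3, 15]]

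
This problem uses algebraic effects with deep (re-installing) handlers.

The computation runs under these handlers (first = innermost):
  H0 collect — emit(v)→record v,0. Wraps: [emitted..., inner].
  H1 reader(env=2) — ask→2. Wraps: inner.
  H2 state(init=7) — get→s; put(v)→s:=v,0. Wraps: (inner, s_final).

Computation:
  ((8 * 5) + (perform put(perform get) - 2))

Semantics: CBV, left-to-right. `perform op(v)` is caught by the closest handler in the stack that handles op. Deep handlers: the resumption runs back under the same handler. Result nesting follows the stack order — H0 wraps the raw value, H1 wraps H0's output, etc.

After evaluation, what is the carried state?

Answer: 7

Evaluation trace:
get @ H2 ⇒ 7
put(7) @ H2 ⇒ s:=7
H0 returns [38]
H1 returns [38]
H2 returns ([38], 7)
= ([38], 7)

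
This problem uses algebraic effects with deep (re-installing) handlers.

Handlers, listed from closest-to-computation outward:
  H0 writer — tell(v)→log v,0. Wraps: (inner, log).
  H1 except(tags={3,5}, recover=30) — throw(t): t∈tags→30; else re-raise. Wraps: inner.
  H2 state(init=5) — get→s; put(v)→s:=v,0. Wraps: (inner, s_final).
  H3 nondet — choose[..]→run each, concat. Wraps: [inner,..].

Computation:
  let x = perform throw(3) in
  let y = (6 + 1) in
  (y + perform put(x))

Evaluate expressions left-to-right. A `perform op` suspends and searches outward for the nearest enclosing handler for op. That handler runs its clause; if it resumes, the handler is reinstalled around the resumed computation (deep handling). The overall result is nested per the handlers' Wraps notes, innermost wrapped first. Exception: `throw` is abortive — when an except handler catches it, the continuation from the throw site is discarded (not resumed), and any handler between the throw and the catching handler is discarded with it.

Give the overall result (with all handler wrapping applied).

Answer: [(30, 5)]

Evaluation trace:
throw(3) @ H1 caught ⇒ 30
H2 returns (30, 5)
H3 returns [(30, 5)]
= [(30, 5)]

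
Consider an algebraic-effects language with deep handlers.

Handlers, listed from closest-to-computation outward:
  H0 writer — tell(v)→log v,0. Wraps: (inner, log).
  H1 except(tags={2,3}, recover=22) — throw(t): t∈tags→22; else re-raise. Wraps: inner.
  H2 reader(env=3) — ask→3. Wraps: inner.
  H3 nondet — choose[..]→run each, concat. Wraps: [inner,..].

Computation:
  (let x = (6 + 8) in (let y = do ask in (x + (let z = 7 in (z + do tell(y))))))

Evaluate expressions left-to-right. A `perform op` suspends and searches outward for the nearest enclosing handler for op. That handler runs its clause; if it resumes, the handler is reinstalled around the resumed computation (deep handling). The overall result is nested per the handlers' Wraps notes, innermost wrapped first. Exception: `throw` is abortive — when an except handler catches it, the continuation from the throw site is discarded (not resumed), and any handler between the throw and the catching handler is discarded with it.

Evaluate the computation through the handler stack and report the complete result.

Answer: [(21, (3))]

Step-by-step:
ask @ H2 ⇒ 3
tell(3) @ H0 ⇒ log+=3
H0 returns (21, (3))
H1 returns (21, (3))
H2 returns (21, (3))
H3 returns [(21, (3))]
= [(21, (3))]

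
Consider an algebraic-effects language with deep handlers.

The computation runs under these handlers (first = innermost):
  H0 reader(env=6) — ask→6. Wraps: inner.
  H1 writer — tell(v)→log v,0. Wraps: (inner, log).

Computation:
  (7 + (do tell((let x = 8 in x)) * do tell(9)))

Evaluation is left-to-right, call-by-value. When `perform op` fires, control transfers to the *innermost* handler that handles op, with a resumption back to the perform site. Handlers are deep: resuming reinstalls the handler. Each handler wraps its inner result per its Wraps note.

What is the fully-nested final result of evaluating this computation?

Working:
tell(8) @ H1 ⇒ log+=8
tell(9) @ H1 ⇒ log+=9
H0 returns 7
H1 returns (7, (8, 9))
= (7, (8, 9))

Answer: (7, (8, 9))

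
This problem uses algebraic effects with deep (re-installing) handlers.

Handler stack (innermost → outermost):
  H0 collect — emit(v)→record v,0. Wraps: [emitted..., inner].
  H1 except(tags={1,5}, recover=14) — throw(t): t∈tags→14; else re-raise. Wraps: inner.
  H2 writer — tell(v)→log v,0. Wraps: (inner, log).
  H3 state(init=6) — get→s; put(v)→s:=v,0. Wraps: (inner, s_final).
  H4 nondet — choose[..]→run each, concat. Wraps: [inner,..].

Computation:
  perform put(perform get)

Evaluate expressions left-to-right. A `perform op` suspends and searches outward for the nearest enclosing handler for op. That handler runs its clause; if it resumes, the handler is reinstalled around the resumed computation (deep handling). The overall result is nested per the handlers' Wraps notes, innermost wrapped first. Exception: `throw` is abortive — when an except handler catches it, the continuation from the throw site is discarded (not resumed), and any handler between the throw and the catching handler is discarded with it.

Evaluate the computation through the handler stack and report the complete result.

Answer: [(([0], ()), 6)]

Evaluation trace:
get @ H3 ⇒ 6
put(6) @ H3 ⇒ s:=6
H0 returns [0]
H1 returns [0]
H2 returns ([0], ())
H3 returns (([0], ()), 6)
H4 returns [(([0], ()), 6)]
= [(([0], ()), 6)]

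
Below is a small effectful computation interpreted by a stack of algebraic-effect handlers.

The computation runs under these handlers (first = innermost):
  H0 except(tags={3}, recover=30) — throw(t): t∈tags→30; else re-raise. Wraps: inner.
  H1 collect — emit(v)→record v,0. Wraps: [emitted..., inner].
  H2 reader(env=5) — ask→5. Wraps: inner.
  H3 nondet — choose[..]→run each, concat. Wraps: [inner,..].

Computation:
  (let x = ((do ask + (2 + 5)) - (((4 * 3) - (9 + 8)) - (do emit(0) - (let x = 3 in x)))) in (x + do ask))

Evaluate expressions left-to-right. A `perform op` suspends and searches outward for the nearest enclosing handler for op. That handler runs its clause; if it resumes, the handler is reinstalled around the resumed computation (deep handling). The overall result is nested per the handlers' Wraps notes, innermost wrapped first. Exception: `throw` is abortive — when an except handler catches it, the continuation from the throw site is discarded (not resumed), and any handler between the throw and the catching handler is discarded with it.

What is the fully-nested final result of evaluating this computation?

Step-by-step:
ask @ H2 ⇒ 5
emit(0) @ H1 ⇒ out+=0
ask @ H2 ⇒ 5
H0 returns 19
H1 returns [0, 19]
H2 returns [0, 19]
H3 returns [[0, 19]]
= [[0, 19]]

Answer: [[0, 19]]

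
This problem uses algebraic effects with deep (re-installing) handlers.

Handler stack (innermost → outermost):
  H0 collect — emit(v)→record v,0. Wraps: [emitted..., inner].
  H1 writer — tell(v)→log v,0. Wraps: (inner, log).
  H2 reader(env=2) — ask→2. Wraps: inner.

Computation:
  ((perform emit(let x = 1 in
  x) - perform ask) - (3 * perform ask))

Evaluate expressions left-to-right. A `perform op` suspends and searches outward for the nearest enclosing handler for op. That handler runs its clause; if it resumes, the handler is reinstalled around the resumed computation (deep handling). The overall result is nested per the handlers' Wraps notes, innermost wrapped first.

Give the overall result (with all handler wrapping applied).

Answer: ([1, -8], ())

Working:
emit(1) @ H0 ⇒ out+=1
ask @ H2 ⇒ 2
ask @ H2 ⇒ 2
H0 returns [1, -8]
H1 returns ([1, -8], ())
H2 returns ([1, -8], ())
= ([1, -8], ())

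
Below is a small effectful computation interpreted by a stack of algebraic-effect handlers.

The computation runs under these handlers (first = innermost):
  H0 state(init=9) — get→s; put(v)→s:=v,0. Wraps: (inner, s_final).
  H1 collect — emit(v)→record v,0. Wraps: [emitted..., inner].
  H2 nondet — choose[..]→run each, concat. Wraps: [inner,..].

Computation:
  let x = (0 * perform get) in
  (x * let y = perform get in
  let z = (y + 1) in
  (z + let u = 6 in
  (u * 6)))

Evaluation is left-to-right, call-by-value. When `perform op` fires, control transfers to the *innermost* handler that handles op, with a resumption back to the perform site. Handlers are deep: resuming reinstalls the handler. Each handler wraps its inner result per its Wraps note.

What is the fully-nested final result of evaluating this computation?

Working:
get @ H0 ⇒ 9
get @ H0 ⇒ 9
H0 returns (0, 9)
H1 returns [(0, 9)]
H2 returns [[(0, 9)]]
= [[(0, 9)]]

Answer: [[(0, 9)]]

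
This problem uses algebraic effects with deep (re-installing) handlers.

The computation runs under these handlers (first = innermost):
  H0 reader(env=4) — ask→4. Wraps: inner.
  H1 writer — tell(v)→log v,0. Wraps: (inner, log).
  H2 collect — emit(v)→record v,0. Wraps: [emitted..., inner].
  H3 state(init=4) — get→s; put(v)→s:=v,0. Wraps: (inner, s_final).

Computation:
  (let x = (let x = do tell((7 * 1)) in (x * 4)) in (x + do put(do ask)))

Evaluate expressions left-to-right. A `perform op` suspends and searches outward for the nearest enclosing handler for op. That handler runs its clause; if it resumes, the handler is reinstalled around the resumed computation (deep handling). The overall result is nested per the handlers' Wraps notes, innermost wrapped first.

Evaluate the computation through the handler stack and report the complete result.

Working:
tell(7) @ H1 ⇒ log+=7
ask @ H0 ⇒ 4
put(4) @ H3 ⇒ s:=4
H0 returns 0
H1 returns (0, (7))
H2 returns [(0, (7))]
H3 returns ([(0, (7))], 4)
= ([(0, (7))], 4)

Answer: ([(0, (7))], 4)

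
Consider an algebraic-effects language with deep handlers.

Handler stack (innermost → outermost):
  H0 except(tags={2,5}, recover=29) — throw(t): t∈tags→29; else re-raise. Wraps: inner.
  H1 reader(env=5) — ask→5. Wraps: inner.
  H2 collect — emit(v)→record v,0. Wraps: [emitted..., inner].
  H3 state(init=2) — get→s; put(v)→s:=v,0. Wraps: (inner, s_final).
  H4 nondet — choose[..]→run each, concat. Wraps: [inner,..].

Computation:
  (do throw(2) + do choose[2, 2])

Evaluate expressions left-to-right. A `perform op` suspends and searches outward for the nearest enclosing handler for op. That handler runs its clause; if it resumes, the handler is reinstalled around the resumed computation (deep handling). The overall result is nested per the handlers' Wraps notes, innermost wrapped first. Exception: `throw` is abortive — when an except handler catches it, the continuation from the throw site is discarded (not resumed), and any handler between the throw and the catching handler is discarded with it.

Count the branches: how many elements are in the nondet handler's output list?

Evaluation trace:
throw(2) @ H0 caught ⇒ 29
H1 returns 29
H2 returns [29]
H3 returns ([29], 2)
H4 returns [([29], 2)]
= [([29], 2)]

Answer: 1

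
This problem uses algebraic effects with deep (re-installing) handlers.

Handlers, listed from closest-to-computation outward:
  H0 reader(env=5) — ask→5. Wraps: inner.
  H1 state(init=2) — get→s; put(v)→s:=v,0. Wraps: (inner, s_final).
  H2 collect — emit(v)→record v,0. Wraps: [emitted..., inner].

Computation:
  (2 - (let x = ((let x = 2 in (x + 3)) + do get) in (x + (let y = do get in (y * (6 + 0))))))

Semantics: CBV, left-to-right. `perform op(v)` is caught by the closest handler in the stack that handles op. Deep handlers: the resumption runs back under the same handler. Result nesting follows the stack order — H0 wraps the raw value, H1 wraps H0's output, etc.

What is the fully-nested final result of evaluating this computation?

Answer: [(-17, 2)]

Working:
get @ H1 ⇒ 2
get @ H1 ⇒ 2
H0 returns -17
H1 returns (-17, 2)
H2 returns [(-17, 2)]
= [(-17, 2)]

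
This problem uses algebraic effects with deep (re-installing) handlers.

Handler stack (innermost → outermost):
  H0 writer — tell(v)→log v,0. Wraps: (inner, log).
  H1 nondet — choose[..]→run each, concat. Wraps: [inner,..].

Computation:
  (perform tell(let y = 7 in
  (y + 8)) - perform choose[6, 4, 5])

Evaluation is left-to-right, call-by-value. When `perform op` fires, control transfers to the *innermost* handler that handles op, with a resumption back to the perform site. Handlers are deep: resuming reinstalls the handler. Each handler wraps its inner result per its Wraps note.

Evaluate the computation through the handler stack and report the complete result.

Answer: [(-6, (15)), (-4, (15)), (-5, (15))]

Working:
tell(15) @ H0 ⇒ log+=15
choose[6, 4, 5] @ H1
  branch[0] choose=6:
    H0 returns (-6, (15))
    H1 returns [(-6, (15))]
  branch[1] choose=4:
    H0 returns (-4, (15))
    H1 returns [(-4, (15))]
  branch[2] choose=5:
    H0 returns (-5, (15))
    H1 returns [(-5, (15))]
= [(-6, (15)), (-4, (15)), (-5, (15))]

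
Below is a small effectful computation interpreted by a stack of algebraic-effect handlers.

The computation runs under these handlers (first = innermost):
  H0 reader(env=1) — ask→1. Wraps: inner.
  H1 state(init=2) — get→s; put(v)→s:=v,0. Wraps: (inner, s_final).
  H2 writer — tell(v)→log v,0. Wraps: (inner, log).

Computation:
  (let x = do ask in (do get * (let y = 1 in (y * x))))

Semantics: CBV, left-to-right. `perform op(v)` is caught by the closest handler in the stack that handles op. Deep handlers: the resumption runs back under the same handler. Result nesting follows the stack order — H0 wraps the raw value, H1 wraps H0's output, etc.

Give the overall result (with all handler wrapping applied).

Step-by-step:
ask @ H0 ⇒ 1
get @ H1 ⇒ 2
H0 returns 2
H1 returns (2, 2)
H2 returns ((2, 2), ())
= ((2, 2), ())

Answer: ((2, 2), ())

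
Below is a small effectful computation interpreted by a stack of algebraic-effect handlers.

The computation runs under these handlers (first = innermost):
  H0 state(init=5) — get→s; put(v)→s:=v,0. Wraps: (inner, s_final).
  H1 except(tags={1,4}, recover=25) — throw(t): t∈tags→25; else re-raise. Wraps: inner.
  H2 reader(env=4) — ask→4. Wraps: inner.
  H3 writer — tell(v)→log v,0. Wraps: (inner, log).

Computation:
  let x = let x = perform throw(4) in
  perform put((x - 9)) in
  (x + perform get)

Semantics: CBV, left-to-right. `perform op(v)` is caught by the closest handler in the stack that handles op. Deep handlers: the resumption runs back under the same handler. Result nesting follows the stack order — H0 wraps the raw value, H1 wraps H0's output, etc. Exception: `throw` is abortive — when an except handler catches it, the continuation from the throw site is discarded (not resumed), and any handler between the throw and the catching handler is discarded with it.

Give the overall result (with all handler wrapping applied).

Answer: (25, ())

Working:
throw(4) @ H1 caught ⇒ 25
H2 returns 25
H3 returns (25, ())
= (25, ())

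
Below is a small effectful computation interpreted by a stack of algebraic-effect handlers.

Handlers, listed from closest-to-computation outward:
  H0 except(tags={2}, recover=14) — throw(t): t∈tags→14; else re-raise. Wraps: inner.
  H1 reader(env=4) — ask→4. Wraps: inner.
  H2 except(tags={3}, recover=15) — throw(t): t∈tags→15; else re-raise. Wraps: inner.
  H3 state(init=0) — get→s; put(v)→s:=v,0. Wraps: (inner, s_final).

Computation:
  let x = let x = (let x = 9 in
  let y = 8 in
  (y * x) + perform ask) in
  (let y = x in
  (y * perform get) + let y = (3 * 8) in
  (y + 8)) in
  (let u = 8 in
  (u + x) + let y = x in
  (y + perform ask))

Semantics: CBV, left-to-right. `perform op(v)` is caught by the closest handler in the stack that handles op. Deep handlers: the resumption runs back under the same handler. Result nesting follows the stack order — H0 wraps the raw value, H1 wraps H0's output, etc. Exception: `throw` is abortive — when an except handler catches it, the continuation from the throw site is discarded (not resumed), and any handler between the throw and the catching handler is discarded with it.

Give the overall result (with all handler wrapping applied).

Working:
ask @ H1 ⇒ 4
get @ H3 ⇒ 0
ask @ H1 ⇒ 4
H0 returns 76
H1 returns 76
H2 returns 76
H3 returns (76, 0)
= (76, 0)

Answer: (76, 0)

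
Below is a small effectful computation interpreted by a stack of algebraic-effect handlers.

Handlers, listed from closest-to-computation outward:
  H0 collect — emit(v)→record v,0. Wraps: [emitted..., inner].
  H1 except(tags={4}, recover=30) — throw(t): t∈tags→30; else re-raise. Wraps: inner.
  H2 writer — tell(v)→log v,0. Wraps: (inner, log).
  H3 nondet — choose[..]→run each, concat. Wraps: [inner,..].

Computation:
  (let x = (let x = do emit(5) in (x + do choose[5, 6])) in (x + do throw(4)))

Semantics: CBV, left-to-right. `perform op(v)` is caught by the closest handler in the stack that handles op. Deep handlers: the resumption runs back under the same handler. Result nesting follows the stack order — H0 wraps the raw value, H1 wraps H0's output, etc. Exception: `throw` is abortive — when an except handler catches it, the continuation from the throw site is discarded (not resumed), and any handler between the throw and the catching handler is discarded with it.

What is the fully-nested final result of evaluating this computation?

Step-by-step:
emit(5) @ H0 ⇒ out+=5
choose[5, 6] @ H3
  branch[0] choose=5:
    throw(4) @ H1 caught ⇒ 30
    H2 returns (30, ())
    H3 returns [(30, ())]
  branch[1] choose=6:
    throw(4) @ H1 caught ⇒ 30
    H2 returns (30, ())
    H3 returns [(30, ())]
= [(30, ()), (30, ())]

Answer: [(30, ()), (30, ())]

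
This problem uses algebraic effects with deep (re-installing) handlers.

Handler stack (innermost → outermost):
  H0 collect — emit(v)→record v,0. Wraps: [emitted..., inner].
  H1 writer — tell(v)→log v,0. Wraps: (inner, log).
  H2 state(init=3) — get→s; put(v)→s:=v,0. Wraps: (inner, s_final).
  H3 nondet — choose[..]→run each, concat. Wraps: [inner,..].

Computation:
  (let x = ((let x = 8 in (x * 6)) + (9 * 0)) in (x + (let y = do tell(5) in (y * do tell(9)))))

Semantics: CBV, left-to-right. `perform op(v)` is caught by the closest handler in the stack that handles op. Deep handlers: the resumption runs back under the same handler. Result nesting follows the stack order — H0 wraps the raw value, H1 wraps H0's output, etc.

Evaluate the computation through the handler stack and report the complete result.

Working:
tell(5) @ H1 ⇒ log+=5
tell(9) @ H1 ⇒ log+=9
H0 returns [48]
H1 returns ([48], (5, 9))
H2 returns (([48], (5, 9)), 3)
H3 returns [(([48], (5, 9)), 3)]
= [(([48], (5, 9)), 3)]

Answer: [(([48], (5, 9)), 3)]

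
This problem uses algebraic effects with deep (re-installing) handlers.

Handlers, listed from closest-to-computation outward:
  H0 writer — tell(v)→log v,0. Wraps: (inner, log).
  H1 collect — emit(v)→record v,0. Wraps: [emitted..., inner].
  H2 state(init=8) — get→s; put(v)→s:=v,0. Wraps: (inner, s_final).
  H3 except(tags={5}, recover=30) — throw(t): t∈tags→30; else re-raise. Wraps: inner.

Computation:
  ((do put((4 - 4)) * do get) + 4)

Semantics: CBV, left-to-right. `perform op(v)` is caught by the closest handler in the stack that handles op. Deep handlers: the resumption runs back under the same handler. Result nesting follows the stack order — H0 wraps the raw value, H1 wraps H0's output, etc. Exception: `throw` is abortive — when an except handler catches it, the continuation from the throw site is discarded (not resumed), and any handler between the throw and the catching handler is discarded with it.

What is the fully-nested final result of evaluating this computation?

Answer: ([(4, ())], 0)

Working:
put(0) @ H2 ⇒ s:=0
get @ H2 ⇒ 0
H0 returns (4, ())
H1 returns [(4, ())]
H2 returns ([(4, ())], 0)
H3 returns ([(4, ())], 0)
= ([(4, ())], 0)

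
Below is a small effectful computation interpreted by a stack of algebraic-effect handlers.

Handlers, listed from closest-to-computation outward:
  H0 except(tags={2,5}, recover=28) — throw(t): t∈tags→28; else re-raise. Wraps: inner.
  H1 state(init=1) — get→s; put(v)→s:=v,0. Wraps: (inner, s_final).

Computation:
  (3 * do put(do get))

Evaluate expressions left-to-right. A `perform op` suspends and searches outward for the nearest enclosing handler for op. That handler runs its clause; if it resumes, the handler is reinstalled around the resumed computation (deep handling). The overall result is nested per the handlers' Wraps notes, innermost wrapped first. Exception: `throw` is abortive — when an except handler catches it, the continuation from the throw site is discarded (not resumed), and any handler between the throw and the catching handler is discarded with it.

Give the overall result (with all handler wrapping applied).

Answer: (0, 1)

Step-by-step:
get @ H1 ⇒ 1
put(1) @ H1 ⇒ s:=1
H0 returns 0
H1 returns (0, 1)
= (0, 1)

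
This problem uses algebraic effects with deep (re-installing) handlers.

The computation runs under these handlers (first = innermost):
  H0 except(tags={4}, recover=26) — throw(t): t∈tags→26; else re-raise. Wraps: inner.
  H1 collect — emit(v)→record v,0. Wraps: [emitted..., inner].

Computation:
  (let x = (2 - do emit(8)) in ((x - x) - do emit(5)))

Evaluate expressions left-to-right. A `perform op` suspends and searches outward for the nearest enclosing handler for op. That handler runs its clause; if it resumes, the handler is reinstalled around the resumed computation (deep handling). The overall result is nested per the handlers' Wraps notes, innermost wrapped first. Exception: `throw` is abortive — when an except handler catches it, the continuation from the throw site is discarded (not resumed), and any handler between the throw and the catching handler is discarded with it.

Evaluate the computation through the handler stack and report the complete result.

Working:
emit(8) @ H1 ⇒ out+=8
emit(5) @ H1 ⇒ out+=5
H0 returns 0
H1 returns [8, 5, 0]
= [8, 5, 0]

Answer: [8, 5, 0]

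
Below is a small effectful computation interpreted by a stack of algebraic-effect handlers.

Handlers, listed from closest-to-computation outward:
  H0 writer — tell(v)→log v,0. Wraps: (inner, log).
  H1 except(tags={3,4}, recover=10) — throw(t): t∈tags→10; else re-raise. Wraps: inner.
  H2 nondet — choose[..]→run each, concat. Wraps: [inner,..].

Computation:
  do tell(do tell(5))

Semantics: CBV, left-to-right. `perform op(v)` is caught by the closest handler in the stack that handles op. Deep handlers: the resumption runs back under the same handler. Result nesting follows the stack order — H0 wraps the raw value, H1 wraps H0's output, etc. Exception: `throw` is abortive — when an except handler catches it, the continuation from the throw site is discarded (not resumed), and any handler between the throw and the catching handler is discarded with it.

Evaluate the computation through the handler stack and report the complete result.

Answer: [(0, (5, 0))]

Step-by-step:
tell(5) @ H0 ⇒ log+=5
tell(0) @ H0 ⇒ log+=0
H0 returns (0, (5, 0))
H1 returns (0, (5, 0))
H2 returns [(0, (5, 0))]
= [(0, (5, 0))]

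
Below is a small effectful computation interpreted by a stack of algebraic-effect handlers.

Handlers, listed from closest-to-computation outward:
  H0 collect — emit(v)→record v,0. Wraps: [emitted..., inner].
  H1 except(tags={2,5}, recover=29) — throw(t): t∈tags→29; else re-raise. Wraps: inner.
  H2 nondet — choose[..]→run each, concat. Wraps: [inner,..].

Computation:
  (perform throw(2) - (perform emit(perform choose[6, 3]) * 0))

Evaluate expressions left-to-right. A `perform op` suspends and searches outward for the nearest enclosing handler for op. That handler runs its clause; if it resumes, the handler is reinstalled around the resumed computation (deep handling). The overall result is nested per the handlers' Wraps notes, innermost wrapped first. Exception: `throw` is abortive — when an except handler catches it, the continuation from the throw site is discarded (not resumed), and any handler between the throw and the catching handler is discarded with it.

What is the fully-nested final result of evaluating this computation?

Evaluation trace:
throw(2) @ H1 caught ⇒ 29
H2 returns [29]
= [29]

Answer: [29]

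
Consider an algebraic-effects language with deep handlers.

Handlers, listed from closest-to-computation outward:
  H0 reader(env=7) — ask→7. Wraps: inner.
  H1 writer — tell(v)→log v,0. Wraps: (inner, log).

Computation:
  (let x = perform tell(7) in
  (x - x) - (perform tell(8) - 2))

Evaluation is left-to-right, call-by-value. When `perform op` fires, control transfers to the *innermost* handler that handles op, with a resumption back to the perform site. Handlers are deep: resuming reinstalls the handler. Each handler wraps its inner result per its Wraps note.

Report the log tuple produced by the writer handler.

Step-by-step:
tell(7) @ H1 ⇒ log+=7
tell(8) @ H1 ⇒ log+=8
H0 returns 2
H1 returns (2, (7, 8))
= (2, (7, 8))

Answer: (7, 8)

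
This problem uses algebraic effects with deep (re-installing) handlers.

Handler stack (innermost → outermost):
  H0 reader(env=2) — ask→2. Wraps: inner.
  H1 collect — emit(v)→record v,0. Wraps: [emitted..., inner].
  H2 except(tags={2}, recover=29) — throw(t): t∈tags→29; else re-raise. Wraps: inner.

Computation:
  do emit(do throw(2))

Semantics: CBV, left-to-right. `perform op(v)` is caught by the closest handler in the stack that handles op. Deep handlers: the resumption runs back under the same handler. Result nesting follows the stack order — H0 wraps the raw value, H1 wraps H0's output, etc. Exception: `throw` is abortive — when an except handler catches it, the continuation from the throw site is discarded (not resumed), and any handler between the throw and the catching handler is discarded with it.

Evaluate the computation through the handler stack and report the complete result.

Evaluation trace:
throw(2) @ H2 caught ⇒ 29
= 29

Answer: 29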